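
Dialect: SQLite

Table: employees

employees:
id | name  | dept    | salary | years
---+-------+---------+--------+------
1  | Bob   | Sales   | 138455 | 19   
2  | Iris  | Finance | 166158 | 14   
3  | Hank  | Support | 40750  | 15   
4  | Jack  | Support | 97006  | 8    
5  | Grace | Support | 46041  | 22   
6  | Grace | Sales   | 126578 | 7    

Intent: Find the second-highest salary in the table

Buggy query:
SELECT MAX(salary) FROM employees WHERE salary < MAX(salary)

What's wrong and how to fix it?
Bug: The inner MAX is an aggregate inside WHERE, which is not allowed

Fix: Compute the overall MAX in a subquery, then take MAX of rows below it

Corrected query:
SELECT MAX(salary) FROM employees WHERE salary < (SELECT MAX(salary) FROM employees)

Result:
MAX(salary)
-----------
138455     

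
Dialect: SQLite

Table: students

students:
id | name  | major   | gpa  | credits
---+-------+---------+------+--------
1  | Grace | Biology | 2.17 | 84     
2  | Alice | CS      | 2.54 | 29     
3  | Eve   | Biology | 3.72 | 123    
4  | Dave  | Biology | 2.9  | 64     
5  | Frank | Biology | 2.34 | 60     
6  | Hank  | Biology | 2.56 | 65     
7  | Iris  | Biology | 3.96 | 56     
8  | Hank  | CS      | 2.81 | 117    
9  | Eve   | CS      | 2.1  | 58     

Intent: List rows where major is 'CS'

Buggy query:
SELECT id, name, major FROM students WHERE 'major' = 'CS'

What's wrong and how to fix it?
Bug: Single quotes denote string literals in SQL; the column name is being compared as a constant string

Fix: Remove the quotes around the column name (or use double quotes for an identifier)

Corrected query:
SELECT id, name, major FROM students WHERE major = 'CS'

Result:
id | name  | major
---+-------+------
2  | Alice | CS   
8  | Hank  | CS   
9  | Eve   | CS   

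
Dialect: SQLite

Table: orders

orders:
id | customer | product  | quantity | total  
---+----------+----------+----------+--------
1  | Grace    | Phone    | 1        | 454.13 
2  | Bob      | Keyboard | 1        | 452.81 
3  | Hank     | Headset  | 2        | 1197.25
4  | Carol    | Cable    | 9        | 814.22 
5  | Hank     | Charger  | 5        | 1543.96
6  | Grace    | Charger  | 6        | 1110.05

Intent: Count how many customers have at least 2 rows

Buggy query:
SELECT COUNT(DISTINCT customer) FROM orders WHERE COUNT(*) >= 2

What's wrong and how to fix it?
Bug: WHERE filters individual rows, not groups, so a group-level COUNT is invalid there

Fix: Group first with HAVING COUNT(*) >= 2, then COUNT the resulting groups

Corrected query:
SELECT COUNT(*) FROM (SELECT customer FROM orders GROUP BY customer HAVING COUNT(*) >= 2)

Result:
COUNT(*)
--------
2       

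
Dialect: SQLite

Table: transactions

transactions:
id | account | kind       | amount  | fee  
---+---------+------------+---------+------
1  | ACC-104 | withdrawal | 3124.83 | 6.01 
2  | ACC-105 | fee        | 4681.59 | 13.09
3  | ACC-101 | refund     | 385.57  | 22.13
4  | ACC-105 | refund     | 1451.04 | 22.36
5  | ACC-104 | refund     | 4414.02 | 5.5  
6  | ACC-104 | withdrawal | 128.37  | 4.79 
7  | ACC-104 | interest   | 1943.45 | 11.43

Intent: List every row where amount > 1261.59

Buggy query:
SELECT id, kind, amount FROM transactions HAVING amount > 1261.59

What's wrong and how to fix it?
Bug: HAVING filters the output of aggregation, but this query has no GROUP BY and no aggregate functions, so SQLite rejects it (HAVING clause on a non-aggregate query); the condition here is per row

Fix: Replace HAVING with WHERE since the condition applies to individual rows

Corrected query:
SELECT id, kind, amount FROM transactions WHERE amount > 1261.59

Result:
id | kind       | amount 
---+------------+--------
1  | withdrawal | 3124.83
2  | fee        | 4681.59
4  | refund     | 1451.04
5  | refund     | 4414.02
7  | interest   | 1943.45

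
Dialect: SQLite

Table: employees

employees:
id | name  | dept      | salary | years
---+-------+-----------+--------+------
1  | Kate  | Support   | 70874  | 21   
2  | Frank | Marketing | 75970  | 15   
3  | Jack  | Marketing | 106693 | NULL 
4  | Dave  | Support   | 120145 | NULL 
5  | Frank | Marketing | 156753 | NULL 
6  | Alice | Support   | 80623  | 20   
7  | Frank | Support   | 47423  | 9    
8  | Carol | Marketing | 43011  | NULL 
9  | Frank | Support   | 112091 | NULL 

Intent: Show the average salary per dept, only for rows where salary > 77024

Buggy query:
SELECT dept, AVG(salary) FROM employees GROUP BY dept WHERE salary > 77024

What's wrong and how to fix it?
Bug: Row-level WHERE must come before GROUP BY in the clause order

Fix: Place WHERE between FROM and GROUP BY

Corrected query:
SELECT dept, AVG(salary) FROM employees WHERE salary > 77024 GROUP BY dept

Result:
dept      | AVG(salary)  
----------+--------------
Marketing | 131723       
Support   | 104286.333333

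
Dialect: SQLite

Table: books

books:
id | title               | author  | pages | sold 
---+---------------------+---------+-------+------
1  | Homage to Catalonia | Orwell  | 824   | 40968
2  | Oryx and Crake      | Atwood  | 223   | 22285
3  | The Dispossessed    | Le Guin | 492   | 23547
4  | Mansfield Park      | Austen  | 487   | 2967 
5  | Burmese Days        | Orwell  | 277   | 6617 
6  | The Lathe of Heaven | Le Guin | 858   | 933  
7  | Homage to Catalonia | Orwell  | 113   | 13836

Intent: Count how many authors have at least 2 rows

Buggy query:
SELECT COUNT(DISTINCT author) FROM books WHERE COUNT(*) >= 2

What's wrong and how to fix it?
Bug: WHERE filters individual rows, not groups, so a group-level COUNT is invalid there

Fix: Group first with HAVING COUNT(*) >= 2, then COUNT the resulting groups

Corrected query:
SELECT COUNT(*) FROM (SELECT author FROM books GROUP BY author HAVING COUNT(*) >= 2)

Result:
COUNT(*)
--------
2       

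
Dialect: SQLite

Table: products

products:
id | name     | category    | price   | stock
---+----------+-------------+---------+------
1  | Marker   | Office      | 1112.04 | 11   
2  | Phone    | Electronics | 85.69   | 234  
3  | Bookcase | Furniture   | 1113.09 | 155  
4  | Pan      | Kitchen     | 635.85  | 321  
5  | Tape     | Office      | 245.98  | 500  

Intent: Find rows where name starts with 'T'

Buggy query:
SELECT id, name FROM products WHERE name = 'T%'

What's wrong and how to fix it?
Bug: '=' compares the literal string including the % character; pattern matching needs LIKE

Fix: Use LIKE for wildcard pattern matching

Corrected query:
SELECT id, name FROM products WHERE name LIKE 'T%'

Result:
id | name
---+-----
5  | Tape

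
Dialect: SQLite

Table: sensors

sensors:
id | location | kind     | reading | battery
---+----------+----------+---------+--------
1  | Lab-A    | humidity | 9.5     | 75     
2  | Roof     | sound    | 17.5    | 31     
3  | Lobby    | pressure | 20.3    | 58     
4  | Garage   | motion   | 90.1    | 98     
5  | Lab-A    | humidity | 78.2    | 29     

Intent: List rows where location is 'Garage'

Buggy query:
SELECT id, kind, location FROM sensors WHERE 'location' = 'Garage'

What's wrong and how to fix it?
Bug: Single quotes denote string literals in SQL; the column name is being compared as a constant string

Fix: Remove the quotes around the column name (or use double quotes for an identifier)

Corrected query:
SELECT id, kind, location FROM sensors WHERE location = 'Garage'

Result:
id | kind   | location
---+--------+---------
4  | motion | Garage  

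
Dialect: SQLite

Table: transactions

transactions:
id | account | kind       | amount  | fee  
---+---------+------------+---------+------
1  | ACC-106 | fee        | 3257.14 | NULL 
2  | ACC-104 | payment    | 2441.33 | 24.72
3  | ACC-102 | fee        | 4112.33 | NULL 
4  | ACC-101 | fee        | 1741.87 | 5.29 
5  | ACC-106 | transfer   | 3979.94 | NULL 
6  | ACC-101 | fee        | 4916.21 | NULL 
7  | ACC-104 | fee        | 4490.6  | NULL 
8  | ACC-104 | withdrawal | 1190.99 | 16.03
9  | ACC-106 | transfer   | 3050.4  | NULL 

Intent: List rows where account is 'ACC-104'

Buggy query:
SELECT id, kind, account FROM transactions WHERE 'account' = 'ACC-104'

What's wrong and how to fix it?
Bug: 'account' in single quotes is a string literal, not the column; the comparison is literal-vs-literal and never true

Fix: Remove the quotes around the column name (or use double quotes for an identifier)

Corrected query:
SELECT id, kind, account FROM transactions WHERE account = 'ACC-104'

Result:
id | kind       | account
---+------------+--------
2  | payment    | ACC-104
7  | fee        | ACC-104
8  | withdrawal | ACC-104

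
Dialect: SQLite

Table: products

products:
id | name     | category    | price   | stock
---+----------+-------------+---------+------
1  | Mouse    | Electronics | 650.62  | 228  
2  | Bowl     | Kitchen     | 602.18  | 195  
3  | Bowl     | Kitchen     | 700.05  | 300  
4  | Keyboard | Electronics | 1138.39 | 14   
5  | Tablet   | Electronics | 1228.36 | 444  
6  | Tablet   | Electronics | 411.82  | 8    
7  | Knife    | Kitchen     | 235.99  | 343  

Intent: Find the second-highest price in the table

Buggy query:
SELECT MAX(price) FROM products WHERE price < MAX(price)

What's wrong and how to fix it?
Bug: The inner MAX is an aggregate inside WHERE, which is not allowed

Fix: Compute the overall MAX in a subquery, then take MAX of rows below it

Corrected query:
SELECT MAX(price) FROM products WHERE price < (SELECT MAX(price) FROM products)

Result:
MAX(price)
----------
1138.39   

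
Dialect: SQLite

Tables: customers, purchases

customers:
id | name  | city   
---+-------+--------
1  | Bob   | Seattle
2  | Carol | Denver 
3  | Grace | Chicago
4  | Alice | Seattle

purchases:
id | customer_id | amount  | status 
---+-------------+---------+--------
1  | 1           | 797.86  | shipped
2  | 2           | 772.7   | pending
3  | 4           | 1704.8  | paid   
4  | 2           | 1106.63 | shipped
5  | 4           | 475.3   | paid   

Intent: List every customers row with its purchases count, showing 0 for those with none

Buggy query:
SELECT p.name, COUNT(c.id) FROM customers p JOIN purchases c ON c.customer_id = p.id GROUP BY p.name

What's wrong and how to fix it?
Bug: INNER JOIN drops customers rows that have no matching purchases rows

Fix: Switch to LEFT JOIN to retain unmatched parent rows

Corrected query:
SELECT p.name, COUNT(c.id) FROM customers p LEFT JOIN purchases c ON c.customer_id = p.id GROUP BY p.name

Result:
name  | COUNT(c.id)
------+------------
Alice | 2          
Bob   | 1          
Carol | 2          
Grace | 0          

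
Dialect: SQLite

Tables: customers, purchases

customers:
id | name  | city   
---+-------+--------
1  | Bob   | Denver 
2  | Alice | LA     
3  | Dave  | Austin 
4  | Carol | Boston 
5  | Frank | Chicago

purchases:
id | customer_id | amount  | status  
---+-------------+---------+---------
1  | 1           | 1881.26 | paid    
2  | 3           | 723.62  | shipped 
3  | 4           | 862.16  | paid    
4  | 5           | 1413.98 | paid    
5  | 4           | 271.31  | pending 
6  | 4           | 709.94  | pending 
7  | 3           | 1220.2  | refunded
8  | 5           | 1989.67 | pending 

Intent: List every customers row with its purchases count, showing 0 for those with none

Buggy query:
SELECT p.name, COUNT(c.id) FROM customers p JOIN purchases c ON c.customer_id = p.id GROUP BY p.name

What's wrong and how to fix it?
Bug: INNER JOIN drops customers rows that have no matching purchases rows

Fix: Switch to LEFT JOIN to retain unmatched parent rows

Corrected query:
SELECT p.name, COUNT(c.id) FROM customers p LEFT JOIN purchases c ON c.customer_id = p.id GROUP BY p.name

Result:
name  | COUNT(c.id)
------+------------
Alice | 0          
Bob   | 1          
Carol | 3          
Dave  | 2          
Frank | 2          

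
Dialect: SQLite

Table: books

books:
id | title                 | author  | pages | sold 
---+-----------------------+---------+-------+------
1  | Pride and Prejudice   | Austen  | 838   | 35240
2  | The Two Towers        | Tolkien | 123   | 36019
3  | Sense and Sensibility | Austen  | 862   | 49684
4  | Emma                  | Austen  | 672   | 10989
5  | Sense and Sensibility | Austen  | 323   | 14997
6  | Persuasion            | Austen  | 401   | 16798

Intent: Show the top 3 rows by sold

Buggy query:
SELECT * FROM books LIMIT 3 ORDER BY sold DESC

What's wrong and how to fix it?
Bug: LIMIT must come after ORDER BY

Fix: Sort with ORDER BY, then apply LIMIT

Corrected query:
SELECT * FROM books ORDER BY sold DESC LIMIT 3

Result:
id | title                 | author  | pages | sold 
---+-----------------------+---------+-------+------
3  | Sense and Sensibility | Austen  | 862   | 49684
2  | The Two Towers        | Tolkien | 123   | 36019
1  | Pride and Prejudice   | Austen  | 838   | 35240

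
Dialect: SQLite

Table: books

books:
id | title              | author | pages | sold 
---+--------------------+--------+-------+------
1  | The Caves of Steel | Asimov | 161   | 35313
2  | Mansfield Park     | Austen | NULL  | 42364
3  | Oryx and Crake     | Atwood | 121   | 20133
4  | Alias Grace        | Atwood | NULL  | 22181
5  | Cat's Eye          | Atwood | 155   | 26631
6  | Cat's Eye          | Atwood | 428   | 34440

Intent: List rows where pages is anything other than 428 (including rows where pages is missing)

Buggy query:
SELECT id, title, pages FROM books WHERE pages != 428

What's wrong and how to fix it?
Bug: 'pages != 428' is unknown when pages is NULL, so NULL rows are silently excluded

Fix: Add an explicit OR pages IS NULL to include the missing-value rows

Corrected query:
SELECT id, title, pages FROM books WHERE pages != 428 OR pages IS NULL

Result:
id | title              | pages
---+--------------------+------
1  | The Caves of Steel | 161  
2  | Mansfield Park     | NULL 
3  | Oryx and Crake     | 121  
4  | Alias Grace        | NULL 
5  | Cat's Eye          | 155  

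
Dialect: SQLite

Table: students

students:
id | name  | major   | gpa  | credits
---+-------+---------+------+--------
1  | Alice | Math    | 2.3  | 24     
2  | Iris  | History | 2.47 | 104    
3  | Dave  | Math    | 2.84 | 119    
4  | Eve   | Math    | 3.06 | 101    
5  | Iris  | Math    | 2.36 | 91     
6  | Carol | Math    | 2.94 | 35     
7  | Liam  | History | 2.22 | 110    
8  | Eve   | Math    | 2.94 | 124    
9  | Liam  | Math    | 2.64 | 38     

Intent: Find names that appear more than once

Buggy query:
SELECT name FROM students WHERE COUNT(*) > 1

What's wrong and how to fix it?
Bug: WHERE can't reference COUNT(*); aggregates are computed after WHERE

Fix: Group first, then use HAVING for the count condition

Corrected query:
SELECT name FROM students GROUP BY name HAVING COUNT(*) > 1

Result:
name
----
Eve 
Iris
Liam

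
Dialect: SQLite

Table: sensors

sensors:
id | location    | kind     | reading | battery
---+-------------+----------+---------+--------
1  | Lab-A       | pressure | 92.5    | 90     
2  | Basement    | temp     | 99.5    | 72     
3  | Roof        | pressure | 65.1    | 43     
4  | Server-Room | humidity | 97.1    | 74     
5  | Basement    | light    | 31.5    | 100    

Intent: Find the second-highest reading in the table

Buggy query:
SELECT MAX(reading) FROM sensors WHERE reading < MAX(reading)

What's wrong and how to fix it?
Bug: The inner MAX is an aggregate inside WHERE, which is not allowed

Fix: Put the inner MAX in a scalar subquery

Corrected query:
SELECT MAX(reading) FROM sensors WHERE reading < (SELECT MAX(reading) FROM sensors)

Result:
MAX(reading)
------------
97.1        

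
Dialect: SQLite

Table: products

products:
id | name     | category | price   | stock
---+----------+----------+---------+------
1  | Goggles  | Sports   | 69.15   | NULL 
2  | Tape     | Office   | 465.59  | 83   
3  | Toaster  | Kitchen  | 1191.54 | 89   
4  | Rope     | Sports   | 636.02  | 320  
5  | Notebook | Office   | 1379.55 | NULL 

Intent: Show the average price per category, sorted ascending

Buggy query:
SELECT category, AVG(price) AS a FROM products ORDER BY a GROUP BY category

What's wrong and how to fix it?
Bug: GROUP BY must precede ORDER BY

Fix: Move ORDER BY to the end, after GROUP BY

Corrected query:
SELECT category, AVG(price) AS a FROM products GROUP BY category ORDER BY a

Result:
category | a      
---------+--------
Sports   | 352.585
Office   | 922.57 
Kitchen  | 1191.54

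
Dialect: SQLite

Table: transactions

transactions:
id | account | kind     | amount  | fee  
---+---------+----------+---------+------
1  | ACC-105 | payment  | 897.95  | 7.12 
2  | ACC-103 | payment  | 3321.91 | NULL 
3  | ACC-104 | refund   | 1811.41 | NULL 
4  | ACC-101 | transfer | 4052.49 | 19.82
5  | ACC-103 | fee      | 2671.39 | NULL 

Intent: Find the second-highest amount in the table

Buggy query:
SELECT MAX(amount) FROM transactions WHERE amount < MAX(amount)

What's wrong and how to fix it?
Bug: The inner MAX is an aggregate inside WHERE, which is not allowed

Fix: Put the inner MAX in a scalar subquery

Corrected query:
SELECT MAX(amount) FROM transactions WHERE amount < (SELECT MAX(amount) FROM transactions)

Result:
MAX(amount)
-----------
3321.91    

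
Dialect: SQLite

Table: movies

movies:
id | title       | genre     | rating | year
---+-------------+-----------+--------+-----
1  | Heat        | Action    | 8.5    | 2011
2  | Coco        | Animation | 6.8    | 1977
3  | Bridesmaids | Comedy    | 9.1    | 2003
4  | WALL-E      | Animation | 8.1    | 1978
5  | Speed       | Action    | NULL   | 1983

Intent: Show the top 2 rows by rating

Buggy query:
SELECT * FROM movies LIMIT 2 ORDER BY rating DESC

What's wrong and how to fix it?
Bug: ORDER BY cannot follow LIMIT; LIMIT is the final clause

Fix: Swap the clauses: ORDER BY first, then LIMIT

Corrected query:
SELECT * FROM movies ORDER BY rating DESC LIMIT 2

Result:
id | title       | genre  | rating | year
---+-------------+--------+--------+-----
3  | Bridesmaids | Comedy | 9.1    | 2003
1  | Heat        | Action | 8.5    | 2011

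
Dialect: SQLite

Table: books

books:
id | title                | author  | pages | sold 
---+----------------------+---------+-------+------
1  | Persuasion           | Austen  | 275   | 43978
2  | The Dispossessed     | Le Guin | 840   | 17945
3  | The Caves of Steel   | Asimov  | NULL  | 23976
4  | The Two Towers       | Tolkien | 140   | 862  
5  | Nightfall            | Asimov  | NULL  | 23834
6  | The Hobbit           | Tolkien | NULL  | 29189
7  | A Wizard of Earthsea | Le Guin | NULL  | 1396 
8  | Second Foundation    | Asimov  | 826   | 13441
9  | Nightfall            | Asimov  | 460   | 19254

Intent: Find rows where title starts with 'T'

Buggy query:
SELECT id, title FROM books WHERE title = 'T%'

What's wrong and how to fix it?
Bug: Wildcards only work with LIKE; '=' treats '%' as a literal character

Fix: Replace '=' with LIKE so 'T%' is treated as a pattern

Corrected query:
SELECT id, title FROM books WHERE title LIKE 'T%'

Result:
id | title             
---+-------------------
2  | The Dispossessed  
3  | The Caves of Steel
4  | The Two Towers    
6  | The Hobbit        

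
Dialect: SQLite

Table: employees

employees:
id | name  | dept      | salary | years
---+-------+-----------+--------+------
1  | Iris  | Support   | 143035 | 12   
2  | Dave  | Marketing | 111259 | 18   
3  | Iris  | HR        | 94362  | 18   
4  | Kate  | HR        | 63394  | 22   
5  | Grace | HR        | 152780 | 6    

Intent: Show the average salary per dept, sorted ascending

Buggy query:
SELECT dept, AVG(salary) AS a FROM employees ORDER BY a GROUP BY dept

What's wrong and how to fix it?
Bug: ORDER BY appears before GROUP BY; SQL clause order requires GROUP BY first

Fix: Move ORDER BY to the end, after GROUP BY

Corrected query:
SELECT dept, AVG(salary) AS a FROM employees GROUP BY dept ORDER BY a

Result:
dept      | a     
----------+-------
HR        | 103512
Marketing | 111259
Support   | 143035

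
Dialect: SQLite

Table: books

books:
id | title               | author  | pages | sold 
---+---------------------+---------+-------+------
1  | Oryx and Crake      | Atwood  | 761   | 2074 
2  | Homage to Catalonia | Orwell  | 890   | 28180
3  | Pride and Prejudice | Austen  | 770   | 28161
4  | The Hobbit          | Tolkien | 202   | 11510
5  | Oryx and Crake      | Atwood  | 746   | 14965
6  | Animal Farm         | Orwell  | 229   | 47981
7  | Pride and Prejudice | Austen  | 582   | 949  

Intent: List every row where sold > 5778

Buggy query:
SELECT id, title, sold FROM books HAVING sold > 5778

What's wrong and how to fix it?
Bug: This is a non-aggregate query (no GROUP BY, no aggregates), so in SQLite the HAVING clause is invalid here; a row-level condition belongs in WHERE

Fix: Use WHERE for row-level filtering

Corrected query:
SELECT id, title, sold FROM books WHERE sold > 5778

Result:
id | title               | sold 
---+---------------------+------
2  | Homage to Catalonia | 28180
3  | Pride and Prejudice | 28161
4  | The Hobbit          | 11510
5  | Oryx and Crake      | 14965
6  | Animal Farm         | 47981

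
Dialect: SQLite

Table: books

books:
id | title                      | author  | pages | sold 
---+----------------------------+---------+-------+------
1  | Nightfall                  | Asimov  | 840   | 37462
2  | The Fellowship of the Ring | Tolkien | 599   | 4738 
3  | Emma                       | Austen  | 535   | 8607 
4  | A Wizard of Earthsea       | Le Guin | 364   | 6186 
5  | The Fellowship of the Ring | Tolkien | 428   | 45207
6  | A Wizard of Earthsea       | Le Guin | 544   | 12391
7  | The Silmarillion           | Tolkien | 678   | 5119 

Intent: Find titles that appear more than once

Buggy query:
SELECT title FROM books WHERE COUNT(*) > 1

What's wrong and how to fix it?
Bug: COUNT(*) is an aggregate and cannot be used in WHERE

Fix: GROUP BY title, then filter groups with HAVING COUNT(*) > 1

Corrected query:
SELECT title FROM books GROUP BY title HAVING COUNT(*) > 1

Result:
title                     
--------------------------
A Wizard of Earthsea      
The Fellowship of the Ring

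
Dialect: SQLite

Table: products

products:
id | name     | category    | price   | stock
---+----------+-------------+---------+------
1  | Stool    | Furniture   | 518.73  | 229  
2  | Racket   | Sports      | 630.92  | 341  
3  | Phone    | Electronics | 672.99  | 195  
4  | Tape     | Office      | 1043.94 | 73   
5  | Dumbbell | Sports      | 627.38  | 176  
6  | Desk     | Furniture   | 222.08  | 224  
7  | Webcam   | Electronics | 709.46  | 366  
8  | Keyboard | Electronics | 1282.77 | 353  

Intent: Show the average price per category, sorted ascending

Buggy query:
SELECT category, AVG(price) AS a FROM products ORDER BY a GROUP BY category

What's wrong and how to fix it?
Bug: ORDER BY appears before GROUP BY; SQL clause order requires GROUP BY first

Fix: Reorder: SELECT … FROM … GROUP BY … ORDER BY …

Corrected query:
SELECT category, AVG(price) AS a FROM products GROUP BY category ORDER BY a

Result:
category    | a         
------------+-----------
Furniture   | 370.405   
Sports      | 629.15    
Electronics | 888.406667
Office      | 1043.94   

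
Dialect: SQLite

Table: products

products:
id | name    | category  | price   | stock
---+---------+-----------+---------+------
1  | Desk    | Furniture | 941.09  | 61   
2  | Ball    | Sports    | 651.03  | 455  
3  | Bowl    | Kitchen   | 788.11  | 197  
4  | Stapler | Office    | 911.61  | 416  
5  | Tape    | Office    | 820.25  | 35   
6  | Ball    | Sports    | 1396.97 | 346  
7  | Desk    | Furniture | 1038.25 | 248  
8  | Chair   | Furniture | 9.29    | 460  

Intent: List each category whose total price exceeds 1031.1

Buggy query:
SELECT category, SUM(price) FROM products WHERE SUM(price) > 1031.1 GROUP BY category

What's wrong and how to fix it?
Bug: SUM(price) is an aggregate, but WHERE filters rows before aggregation

Fix: Move the aggregate condition to a HAVING clause

Corrected query:
SELECT category, SUM(price) FROM products GROUP BY category HAVING SUM(price) > 1031.1

Result:
category  | SUM(price)
----------+-----------
Furniture | 1988.63   
Office    | 1731.86   
Sports    | 2048      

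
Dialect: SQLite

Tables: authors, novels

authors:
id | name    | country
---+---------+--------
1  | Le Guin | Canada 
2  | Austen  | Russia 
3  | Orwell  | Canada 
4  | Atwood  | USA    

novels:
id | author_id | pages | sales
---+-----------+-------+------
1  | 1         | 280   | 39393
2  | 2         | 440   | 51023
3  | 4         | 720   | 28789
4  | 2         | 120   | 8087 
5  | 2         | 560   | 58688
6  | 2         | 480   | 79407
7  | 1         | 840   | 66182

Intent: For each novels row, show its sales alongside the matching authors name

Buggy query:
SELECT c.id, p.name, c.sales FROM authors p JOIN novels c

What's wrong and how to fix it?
Bug: Missing join condition: each novels row is matched to all authors rows instead of just its own

Fix: Add ON c.author_id = p.id to the JOIN

Corrected query:
SELECT c.id, p.name, c.sales FROM authors p JOIN novels c ON c.author_id = p.id

Result:
id | name    | sales
---+---------+------
1  | Le Guin | 39393
2  | Austen  | 51023
3  | Atwood  | 28789
4  | Austen  | 8087 
5  | Austen  | 58688
6  | Austen  | 79407
7  | Le Guin | 66182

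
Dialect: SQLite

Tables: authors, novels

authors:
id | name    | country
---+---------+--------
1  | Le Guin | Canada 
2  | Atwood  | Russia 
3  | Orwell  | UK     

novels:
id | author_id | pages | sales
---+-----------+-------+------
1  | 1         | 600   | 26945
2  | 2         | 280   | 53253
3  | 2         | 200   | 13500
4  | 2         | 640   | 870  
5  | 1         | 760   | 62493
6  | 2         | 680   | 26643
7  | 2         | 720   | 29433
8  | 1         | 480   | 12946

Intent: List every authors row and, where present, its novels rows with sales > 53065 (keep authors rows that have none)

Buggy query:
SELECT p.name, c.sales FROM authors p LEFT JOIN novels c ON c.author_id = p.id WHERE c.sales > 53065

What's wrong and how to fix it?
Bug: A WHERE condition on the right-hand table after LEFT JOIN drops unmatched parents

Fix: Put 'c.sales > 53065' in the JOIN's ON clause instead of WHERE

Corrected query:
SELECT p.name, c.sales FROM authors p LEFT JOIN novels c ON c.author_id = p.id AND c.sales > 53065

Result:
name    | sales
--------+------
Le Guin | 62493
Atwood  | 53253
Orwell  | NULL 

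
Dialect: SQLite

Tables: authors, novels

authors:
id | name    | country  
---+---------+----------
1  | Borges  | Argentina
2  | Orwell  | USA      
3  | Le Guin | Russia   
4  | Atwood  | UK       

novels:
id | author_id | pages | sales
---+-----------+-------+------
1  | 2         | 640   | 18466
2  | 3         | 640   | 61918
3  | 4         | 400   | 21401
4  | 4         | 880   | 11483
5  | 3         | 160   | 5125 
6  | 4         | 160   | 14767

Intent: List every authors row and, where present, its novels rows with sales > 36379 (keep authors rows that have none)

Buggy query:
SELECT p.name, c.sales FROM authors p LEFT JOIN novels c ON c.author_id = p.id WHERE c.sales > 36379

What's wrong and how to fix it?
Bug: Filtering c.sales in WHERE discards the NULL rows produced by LEFT JOIN, turning it into an inner join

Fix: Put 'c.sales > 36379' in the JOIN's ON clause instead of WHERE

Corrected query:
SELECT p.name, c.sales FROM authors p LEFT JOIN novels c ON c.author_id = p.id AND c.sales > 36379

Result:
name    | sales
--------+------
Borges  | NULL 
Orwell  | NULL 
Le Guin | 61918
Atwood  | NULL 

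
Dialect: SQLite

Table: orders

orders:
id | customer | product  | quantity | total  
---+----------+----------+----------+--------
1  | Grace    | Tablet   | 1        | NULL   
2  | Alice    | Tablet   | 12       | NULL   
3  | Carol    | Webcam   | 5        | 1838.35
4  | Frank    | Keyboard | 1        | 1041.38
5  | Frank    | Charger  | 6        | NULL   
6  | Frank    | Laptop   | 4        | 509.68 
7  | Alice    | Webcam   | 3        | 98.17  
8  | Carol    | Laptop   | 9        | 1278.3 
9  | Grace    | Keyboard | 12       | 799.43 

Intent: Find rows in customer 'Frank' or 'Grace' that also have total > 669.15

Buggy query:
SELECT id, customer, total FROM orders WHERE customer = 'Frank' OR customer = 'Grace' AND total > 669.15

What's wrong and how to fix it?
Bug: AND binds tighter than OR, so this parses as customer = 'Frank' OR (customer = 'Grace' AND total > 669.15)

Fix: Group the OR with parentheses (or use IN), then AND the threshold

Corrected query:
SELECT id, customer, total FROM orders WHERE (customer = 'Frank' OR customer = 'Grace') AND total > 669.15

Result:
id | customer | total  
---+----------+--------
4  | Frank    | 1041.38
9  | Grace    | 799.43 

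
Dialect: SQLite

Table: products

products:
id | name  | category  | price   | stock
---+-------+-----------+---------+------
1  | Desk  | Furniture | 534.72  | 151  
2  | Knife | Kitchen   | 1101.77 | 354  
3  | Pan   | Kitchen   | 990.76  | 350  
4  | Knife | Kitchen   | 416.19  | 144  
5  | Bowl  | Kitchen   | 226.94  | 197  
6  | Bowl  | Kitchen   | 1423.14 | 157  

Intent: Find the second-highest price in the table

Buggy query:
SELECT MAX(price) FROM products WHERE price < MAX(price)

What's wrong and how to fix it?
Bug: The inner MAX is an aggregate inside WHERE, which is not allowed

Fix: Compute the overall MAX in a subquery, then take MAX of rows below it

Corrected query:
SELECT MAX(price) FROM products WHERE price < (SELECT MAX(price) FROM products)

Result:
MAX(price)
----------
1101.77   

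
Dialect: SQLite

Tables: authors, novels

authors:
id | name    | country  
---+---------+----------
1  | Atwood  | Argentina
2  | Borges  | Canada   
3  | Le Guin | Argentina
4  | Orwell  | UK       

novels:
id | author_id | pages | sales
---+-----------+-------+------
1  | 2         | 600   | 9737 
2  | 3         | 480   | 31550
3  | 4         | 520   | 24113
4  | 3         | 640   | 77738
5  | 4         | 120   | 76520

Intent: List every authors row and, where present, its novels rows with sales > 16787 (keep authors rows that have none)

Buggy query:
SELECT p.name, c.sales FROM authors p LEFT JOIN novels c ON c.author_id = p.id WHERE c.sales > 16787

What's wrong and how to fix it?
Bug: Filtering c.sales in WHERE discards the NULL rows produced by LEFT JOIN, turning it into an inner join

Fix: Move the right-table condition into the ON clause so unmatched parents are kept

Corrected query:
SELECT p.name, c.sales FROM authors p LEFT JOIN novels c ON c.author_id = p.id AND c.sales > 16787

Result:
name    | sales
--------+------
Atwood  | NULL 
Borges  | NULL 
Le Guin | 31550
Le Guin | 77738
Orwell  | 24113
Orwell  | 76520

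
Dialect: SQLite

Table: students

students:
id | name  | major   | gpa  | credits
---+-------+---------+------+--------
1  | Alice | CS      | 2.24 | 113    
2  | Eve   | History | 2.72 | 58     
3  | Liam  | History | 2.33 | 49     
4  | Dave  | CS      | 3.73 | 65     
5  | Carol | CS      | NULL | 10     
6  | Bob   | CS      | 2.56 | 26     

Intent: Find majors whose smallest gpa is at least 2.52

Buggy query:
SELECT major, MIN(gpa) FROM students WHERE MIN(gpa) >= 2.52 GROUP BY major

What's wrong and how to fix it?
Bug: MIN() in WHERE is a misuse of aggregate

Fix: Replace WHERE with HAVING after the GROUP BY

Corrected query:
SELECT major, MIN(gpa) FROM students GROUP BY major HAVING MIN(gpa) >= 2.52

Result:
(no rows)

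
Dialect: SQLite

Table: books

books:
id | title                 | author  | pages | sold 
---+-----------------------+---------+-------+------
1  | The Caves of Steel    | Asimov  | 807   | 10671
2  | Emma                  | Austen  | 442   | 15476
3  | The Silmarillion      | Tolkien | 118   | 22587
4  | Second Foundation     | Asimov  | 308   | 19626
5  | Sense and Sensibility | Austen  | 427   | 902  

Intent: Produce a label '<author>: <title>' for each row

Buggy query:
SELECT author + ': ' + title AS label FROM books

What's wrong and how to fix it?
Bug: '+' is numeric addition; on text columns SQLite converts them to 0 instead of concatenating

Fix: Use the || operator for string concatenation

Corrected query:
SELECT author || ': ' || title AS label FROM books

Result:
label                        
-----------------------------
Asimov: The Caves of Steel   
Austen: Emma                 
Tolkien: The Silmarillion    
Asimov: Second Foundation    
Austen: Sense and Sensibility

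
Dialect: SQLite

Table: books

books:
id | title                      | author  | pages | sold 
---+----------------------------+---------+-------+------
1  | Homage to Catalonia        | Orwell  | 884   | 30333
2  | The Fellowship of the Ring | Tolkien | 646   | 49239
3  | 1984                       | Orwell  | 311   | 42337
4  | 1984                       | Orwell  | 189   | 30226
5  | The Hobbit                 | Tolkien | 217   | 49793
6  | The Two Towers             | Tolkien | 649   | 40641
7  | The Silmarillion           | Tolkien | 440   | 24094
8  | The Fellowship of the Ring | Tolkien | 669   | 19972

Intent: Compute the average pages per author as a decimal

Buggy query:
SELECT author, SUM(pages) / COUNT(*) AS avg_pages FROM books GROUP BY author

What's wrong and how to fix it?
Bug: SUM(pages) and COUNT(*) are both integers; the division truncates the fractional part

Fix: Multiply by 1.0 (or CAST to REAL) to force floating-point division

Corrected query:
SELECT author, SUM(pages) * 1.0 / COUNT(*) AS avg_pages FROM books GROUP BY author

Result:
author  | avg_pages 
--------+-----------
Orwell  | 461.333333
Tolkien | 524.2     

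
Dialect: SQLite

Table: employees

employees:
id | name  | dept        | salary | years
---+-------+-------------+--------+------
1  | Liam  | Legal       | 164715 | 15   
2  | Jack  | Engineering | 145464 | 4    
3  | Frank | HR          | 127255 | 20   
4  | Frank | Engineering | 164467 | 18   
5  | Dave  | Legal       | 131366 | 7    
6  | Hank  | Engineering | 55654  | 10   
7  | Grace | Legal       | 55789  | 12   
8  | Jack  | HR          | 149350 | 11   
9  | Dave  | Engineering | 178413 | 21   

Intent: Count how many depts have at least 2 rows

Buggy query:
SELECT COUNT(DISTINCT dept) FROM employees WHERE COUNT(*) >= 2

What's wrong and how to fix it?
Bug: COUNT(*) cannot appear in WHERE; the per-group count doesn't exist yet

Fix: Use a subquery that GROUPs and filters with HAVING, then count its rows

Corrected query:
SELECT COUNT(*) FROM (SELECT dept FROM employees GROUP BY dept HAVING COUNT(*) >= 2)

Result:
COUNT(*)
--------
3       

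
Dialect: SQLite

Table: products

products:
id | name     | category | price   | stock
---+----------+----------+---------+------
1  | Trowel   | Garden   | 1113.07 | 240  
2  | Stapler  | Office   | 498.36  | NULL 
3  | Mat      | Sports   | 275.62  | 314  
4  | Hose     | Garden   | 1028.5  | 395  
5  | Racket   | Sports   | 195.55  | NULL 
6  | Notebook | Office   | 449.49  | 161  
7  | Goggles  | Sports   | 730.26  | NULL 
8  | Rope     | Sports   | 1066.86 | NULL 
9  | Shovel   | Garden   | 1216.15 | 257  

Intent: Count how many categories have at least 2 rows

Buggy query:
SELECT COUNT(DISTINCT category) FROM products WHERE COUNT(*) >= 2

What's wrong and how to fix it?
Bug: WHERE filters individual rows, not groups, so a group-level COUNT is invalid there

Fix: Use a subquery that GROUPs and filters with HAVING, then count its rows

Corrected query:
SELECT COUNT(*) FROM (SELECT category FROM products GROUP BY category HAVING COUNT(*) >= 2)

Result:
COUNT(*)
--------
3       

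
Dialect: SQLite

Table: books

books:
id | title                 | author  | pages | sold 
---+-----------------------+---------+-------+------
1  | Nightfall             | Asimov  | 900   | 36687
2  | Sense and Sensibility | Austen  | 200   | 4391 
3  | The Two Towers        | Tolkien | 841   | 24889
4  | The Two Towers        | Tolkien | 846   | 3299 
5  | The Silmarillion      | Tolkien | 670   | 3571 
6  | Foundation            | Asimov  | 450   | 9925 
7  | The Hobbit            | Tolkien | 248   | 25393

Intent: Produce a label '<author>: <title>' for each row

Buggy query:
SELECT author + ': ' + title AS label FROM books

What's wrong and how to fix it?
Bug: SQLite uses || for string concatenation; + coerces text to numbers (yielding 0)

Fix: Replace + with || to concatenate text

Corrected query:
SELECT author || ': ' || title AS label FROM books

Result:
label                        
-----------------------------
Asimov: Nightfall            
Austen: Sense and Sensibility
Tolkien: The Two Towers      
Tolkien: The Two Towers      
Tolkien: The Silmarillion    
Asimov: Foundation           
Tolkien: The Hobbit          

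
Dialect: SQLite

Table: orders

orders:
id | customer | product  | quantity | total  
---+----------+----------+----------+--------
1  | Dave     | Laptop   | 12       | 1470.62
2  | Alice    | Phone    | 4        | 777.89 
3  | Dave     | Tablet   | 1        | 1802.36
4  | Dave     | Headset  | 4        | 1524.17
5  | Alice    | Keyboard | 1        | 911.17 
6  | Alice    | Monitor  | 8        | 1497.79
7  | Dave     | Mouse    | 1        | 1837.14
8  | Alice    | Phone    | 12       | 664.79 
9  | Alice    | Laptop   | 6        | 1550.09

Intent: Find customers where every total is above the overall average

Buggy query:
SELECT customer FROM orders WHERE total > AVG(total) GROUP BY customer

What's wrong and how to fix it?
Bug: AVG() is an aggregate; it can't sit directly in WHERE

Fix: Use a subquery for AVG and a HAVING MIN(...) filter so the condition holds for every row in the group

Corrected query:
SELECT customer FROM orders GROUP BY customer HAVING MIN(total) > (SELECT AVG(total) FROM orders)

Result:
customer
--------
Dave    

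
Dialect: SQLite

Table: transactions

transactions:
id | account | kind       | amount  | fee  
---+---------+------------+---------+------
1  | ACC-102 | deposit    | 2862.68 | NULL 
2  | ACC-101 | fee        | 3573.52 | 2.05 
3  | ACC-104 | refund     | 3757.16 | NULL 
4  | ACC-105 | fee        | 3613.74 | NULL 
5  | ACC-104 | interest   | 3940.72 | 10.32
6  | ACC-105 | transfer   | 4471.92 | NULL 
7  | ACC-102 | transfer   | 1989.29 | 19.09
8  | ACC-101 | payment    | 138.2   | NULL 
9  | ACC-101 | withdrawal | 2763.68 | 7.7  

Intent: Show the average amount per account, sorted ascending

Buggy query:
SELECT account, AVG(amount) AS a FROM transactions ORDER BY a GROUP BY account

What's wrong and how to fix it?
Bug: GROUP BY must precede ORDER BY

Fix: Move ORDER BY to the end, after GROUP BY

Corrected query:
SELECT account, AVG(amount) AS a FROM transactions GROUP BY account ORDER BY a

Result:
account | a          
--------+------------
ACC-101 | 2158.466667
ACC-102 | 2425.985   
ACC-104 | 3848.94    
ACC-105 | 4042.83    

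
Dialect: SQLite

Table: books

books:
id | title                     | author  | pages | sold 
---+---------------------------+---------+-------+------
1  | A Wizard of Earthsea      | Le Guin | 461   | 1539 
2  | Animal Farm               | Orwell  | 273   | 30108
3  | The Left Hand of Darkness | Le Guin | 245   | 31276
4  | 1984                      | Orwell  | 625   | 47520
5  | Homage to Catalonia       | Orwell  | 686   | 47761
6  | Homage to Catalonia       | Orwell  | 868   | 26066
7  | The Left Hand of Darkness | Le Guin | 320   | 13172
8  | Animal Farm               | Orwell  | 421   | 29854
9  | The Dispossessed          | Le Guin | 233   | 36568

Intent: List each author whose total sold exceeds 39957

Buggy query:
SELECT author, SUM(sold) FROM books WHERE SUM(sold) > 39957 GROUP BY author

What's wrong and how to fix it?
Bug: WHERE runs before GROUP BY, so aggregates aren't available there

Fix: Move the aggregate condition to a HAVING clause

Corrected query:
SELECT author, SUM(sold) FROM books GROUP BY author HAVING SUM(sold) > 39957

Result:
author  | SUM(sold)
--------+----------
Le Guin | 82555    
Orwell  | 181309   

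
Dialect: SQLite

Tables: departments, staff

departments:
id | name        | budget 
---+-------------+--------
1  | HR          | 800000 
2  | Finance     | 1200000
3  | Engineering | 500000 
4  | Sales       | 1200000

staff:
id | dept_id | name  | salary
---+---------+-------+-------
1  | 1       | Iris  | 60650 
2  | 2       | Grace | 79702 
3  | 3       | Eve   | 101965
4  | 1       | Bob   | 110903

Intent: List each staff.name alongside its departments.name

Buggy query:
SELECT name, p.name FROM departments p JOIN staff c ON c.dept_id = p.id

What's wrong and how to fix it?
Bug: Both tables have a 'name' column; the unqualified reference is ambiguous

Fix: Qualify the column with its table alias (c.name)

Corrected query:
SELECT c.name, p.name FROM departments p JOIN staff c ON c.dept_id = p.id

Result:
name  | name       
------+------------
Iris  | HR         
Grace | Finance    
Eve   | Engineering
Bob   | HR         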